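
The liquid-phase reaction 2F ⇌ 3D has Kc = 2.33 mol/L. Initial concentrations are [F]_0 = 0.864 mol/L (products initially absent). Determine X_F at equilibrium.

Let X = conversion of F; extent ξ = 0.864X/2 mol/L.
Concentrations: [F] = 0.864 − 0.864X; [D] = 1.3X.
Kc = [D]^3 / ([F]^2).
This equals 2.33 at X = 0.547 (the root in 0 < X < 1).

X = 0.547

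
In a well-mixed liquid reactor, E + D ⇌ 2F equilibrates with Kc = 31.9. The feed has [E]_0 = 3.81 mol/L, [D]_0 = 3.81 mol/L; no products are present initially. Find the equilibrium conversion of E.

X = 0.738

Let X = conversion of E; extent ξ = 3.81·X mol/L.
Concentrations: [E] = 3.81 − 3.81X; [D] = 3.81 − 3.81X; [F] = 7.62X.
Kc = [F]^2 / ([E] [D]).
Equating to 31.9: the physical root is X = 0.738.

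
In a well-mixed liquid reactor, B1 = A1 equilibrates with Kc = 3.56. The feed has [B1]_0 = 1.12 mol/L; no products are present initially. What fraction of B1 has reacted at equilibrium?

Let X = conversion of B1; extent ξ = 1.12·X mol/L.
Concentrations: [B1] = 1.12 − 1.12X; [A1] = 1.12X.
Kc = [A1] / ([B1]).
Equating to 3.56: the physical root is X = 0.781.

X = 0.781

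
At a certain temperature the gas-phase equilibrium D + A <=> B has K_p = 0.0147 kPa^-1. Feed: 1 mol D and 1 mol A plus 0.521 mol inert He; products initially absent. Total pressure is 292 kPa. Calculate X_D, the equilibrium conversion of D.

X = 0.511

Basis: 1 mol D initially; let X = conversion of D. Extent ξ = X.
Species balance: n_D = 1 − X; n_A = 1 − X; n_B = X; n_I = 0.521 (inert).
Total moles n_T = 2.52 − X.
y_i = n_i/n_T, p_i = y_i·P. K_p = p_B / (p_D p_A).
Equating to 0.0147 kPa^-1 and solving on 0 < X < 1: X = 0.511.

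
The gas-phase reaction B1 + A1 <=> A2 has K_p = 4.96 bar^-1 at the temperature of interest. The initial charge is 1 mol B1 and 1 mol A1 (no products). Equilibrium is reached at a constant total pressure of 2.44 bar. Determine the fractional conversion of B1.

X = 0.724

Let X = conversion of B1 (basis 1 mol B1); extent of reaction ξ = X.
Mole table: n_B1 = 1 − X; n_A1 = 1 − X; n_A2 = X.
Total moles n_T = 2 − X.
y_i = n_i/n_T, p_i = y_i·P. K_p = p_A2 / (p_B1 p_A1).
Equating to 4.96 bar^-1 and solving on 0 < X < 1: X = 0.724.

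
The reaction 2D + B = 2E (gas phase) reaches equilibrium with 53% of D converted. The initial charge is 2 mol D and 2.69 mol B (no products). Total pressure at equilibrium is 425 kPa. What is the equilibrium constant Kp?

Kp = 0.00576 kPa^-1

Basis: 2 mol D initially; let X = conversion of D. Extent ξ = X.
At extent ξ: n_D = 2 − 2X; n_B = 2.69 − X; n_E = 2X.
Summing: n_T = 4.69 − X.
At X = 0.53: n_D = 0.94, n_B = 2.16, n_E = 1.06, n_T = 4.16.
p_i = (n_i/n_T)·P. Kp = p_E^2 / (p_D^2 p_B) = 0.00576 kPa^-1.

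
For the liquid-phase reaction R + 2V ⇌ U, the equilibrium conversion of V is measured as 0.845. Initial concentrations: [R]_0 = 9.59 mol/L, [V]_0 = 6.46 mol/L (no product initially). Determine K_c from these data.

Let X = conversion of V.
Concentrations: [R] = 9.59 − 3.23X; [V] = 6.46 − 6.46X; [U] = 3.23X.
At X = 0.845: [R] = 6.86, [V] = 1, [U] = 2.73.
K_c = [U] / ([R] [V]^2) = 0.397 (mol/L)^-2.

K_c = 0.397 (mol/L)^-2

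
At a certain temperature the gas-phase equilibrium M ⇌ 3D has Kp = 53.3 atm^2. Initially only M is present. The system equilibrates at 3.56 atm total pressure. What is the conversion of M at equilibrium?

Basis: 1 mol M initially; let X = conversion of M. Extent ξ = X.
At extent ξ: n_M = 1 − X; n_D = 3X.
n_T = Σnᵢ = 1 + 2X.
With p_i = (n_i/n_T)P, Kp = p_D^3 / (p_M).
Substituting and setting equal to 53.3 atm^2 gives a polynomial in X; the root in (0,1) is X = 0.659.

X = 0.659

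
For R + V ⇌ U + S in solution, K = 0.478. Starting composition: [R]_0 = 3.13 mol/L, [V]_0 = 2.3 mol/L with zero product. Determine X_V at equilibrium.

Let X = conversion of V; extent ξ = 2.3·X mol/L.
Concentrations: [R] = 3.13 − 2.3X; [V] = 2.3 − 2.3X; [U] = 2.3X; [S] = 2.3X.
K = [U] [S] / ([R] [V]).
Solving K = 0.478 for X ∈ (0,1): X = 0.473.

X = 0.473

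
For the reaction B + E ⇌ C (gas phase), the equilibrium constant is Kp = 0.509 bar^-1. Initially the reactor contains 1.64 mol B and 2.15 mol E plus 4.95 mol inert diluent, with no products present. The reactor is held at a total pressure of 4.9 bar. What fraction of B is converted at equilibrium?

X = 0.329

Basis: 1.64 mol B initially; let X = conversion of B. Extent ξ = 1.64X.
Species balance: n_B = 1.64 − 1.64X; n_E = 2.15 − 1.64X; n_C = 1.64X; n_I = 4.95 (inert).
Total moles n_T = 8.74 − 1.64X.
y_i = n_i/n_T, p_i = y_i·P. Kp = p_C / (p_B p_E).
This yields a degree-2 equation in X; solving on (0,1), X = 0.329.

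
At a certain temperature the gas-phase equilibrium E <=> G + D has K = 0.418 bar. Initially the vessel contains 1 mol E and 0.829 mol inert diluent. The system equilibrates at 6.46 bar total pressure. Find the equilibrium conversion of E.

Basis: 1 mol E initially; let X = conversion of E. Extent ξ = X.
Mole table: n_E = 1 − X; n_G = X; n_D = X; n_I = 0.829 (inert).
Summing: n_T = 1.83 + X.
y_i = n_i/n_T, p_i = y_i·P. K = p_G p_D / (p_E).
Equating to 0.418 bar and solving on 0 < X < 1: X = 0.309.

X = 0.309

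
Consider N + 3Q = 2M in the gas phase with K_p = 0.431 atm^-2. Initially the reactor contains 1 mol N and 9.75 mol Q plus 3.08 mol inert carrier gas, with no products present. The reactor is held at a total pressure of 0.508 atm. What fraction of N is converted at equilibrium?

Basis: 1 mol N initially; let X = conversion of N. Extent ξ = X.
Mole table: n_N = 1 − X; n_Q = 9.75 − 3X; n_M = 2X; n_I = 3.08 (inert).
Total moles n_T = 13.8 − 2X.
y_i = n_i/n_T, p_i = y_i·P. K_p = p_M^2 / (p_N p_Q^3).
Setting this equal to 0.431 atm^-2 and taking the physical root (0 < X < 1) gives X = 0.283.

X = 0.283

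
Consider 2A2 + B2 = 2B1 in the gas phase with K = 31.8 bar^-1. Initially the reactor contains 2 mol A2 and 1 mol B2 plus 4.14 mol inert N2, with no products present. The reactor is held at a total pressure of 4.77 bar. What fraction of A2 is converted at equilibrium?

X = 0.720

Basis: 2 mol A2 initially; let X = conversion of A2. Extent ξ = X.
At extent ξ: n_A2 = 2 − 2X; n_B2 = 1 − X; n_B1 = 2X; n_I = 4.14 (inert).
Total moles n_T = 7.14 − X.
With p_i = (n_i/n_T)P, K = p_B1^2 / (p_A2^2 p_B2).
Substituting and setting equal to 31.8 bar^-1 gives a polynomial in X; the root in (0,1) is X = 0.720.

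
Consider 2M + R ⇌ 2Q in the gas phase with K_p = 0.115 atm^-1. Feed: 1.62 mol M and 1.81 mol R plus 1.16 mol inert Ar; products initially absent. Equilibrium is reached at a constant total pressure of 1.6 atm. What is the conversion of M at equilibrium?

Take 1.62 mol M as basis and let X be its fractional conversion, so ξ = 0.81X.
Mole table: n_M = 1.62 − 1.62X; n_R = 1.81 − 0.81X; n_Q = 1.62X; n_I = 1.16 (inert).
Summing: n_T = 4.59 − 0.81X.
Mole fractions y_i = n_i/n_T; K_p = p_Q^2 / (p_M^2 p_R) with p_i = y_i·P.
Substituting and setting equal to 0.115 atm^-1 gives a polynomial in X; the root in (0,1) is X = 0.207.

X = 0.207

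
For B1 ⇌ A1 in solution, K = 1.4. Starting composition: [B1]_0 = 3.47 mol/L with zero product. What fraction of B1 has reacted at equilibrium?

X = 0.583

Let X = conversion of B1; extent ξ = 3.47·X mol/L.
Concentrations: [B1] = 3.47 − 3.47X; [A1] = 3.47X.
K = [A1] / ([B1]).
Equating to 1.4: the physical root is X = 0.583.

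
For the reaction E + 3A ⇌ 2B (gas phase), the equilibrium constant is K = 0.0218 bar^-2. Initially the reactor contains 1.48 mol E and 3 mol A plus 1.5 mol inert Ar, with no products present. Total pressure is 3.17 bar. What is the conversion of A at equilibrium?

Basis: 3 mol A initially; let X = conversion of A. Extent ξ = X.
Mole table: n_E = 1.48 − X; n_A = 3 − 3X; n_B = 2X; n_I = 1.5 (inert).
n_T = Σnᵢ = 5.98 − 2X.
Mole fractions y_i = n_i/n_T; K = p_B^2 / (p_E p_A^3) with p_i = y_i·P.
Substituting and setting equal to 0.0218 bar^-2 gives a polynomial in X; the root in (0,1) is X = 0.182.

X = 0.182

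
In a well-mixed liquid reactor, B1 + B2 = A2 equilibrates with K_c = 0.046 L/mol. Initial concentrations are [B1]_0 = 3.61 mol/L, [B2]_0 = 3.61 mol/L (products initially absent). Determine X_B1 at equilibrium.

X = 0.127

Let X = conversion of B1; extent ξ = 3.61·X mol/L.
Concentrations: [B1] = 3.61 − 3.61X; [B2] = 3.61 − 3.61X; [A2] = 3.61X.
K_c = [A2] / ([B1] [B2]).
Solving K_c = 0.046 for X ∈ (0,1): X = 0.127.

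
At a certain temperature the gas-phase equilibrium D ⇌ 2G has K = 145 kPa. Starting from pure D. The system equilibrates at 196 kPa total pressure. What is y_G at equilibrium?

y_G = 0.566

Let X = conversion of D (basis 1 mol D); extent of reaction ξ = X.
At extent ξ: n_D = 1 − X; n_G = 2X.
n_T = Σnᵢ = 1 + X.
Mole fractions y_i = n_i/n_T; K = p_G^2 / (p_D) with p_i = y_i·P.
Equating to 145 kPa and solving on 0 < X < 1: X = 0.395.
Then n_G = 0.79, n_T = 1.4, so y_G = 0.566.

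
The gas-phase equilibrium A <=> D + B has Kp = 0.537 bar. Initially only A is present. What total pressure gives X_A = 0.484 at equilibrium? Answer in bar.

P = 1.76 bar

Basis: 1 mol A initially; let X = conversion of A. Extent ξ = X.
Moles: n_A = 1 − X; n_D = X; n_B = X.
Summing: n_T = 1 + X.
Kp = p_D p_B / (p_A) with p_i = (n_i/n_T)·P.
At X = 0.484: the mole-fraction product g(X) = Π y_i^ν_i = 0.3059. Since Kp = g(X)·P^{1}, P = (Kp/g)^(1/1) = (0.537/0.3059)^(1/1) = 1.76 bar.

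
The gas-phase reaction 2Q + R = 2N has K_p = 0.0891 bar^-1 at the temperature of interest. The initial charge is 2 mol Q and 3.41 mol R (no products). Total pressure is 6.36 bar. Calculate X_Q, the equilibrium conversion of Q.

Take 2 mol Q as basis and let X be its fractional conversion, so ξ = X.
Moles: n_Q = 2 − 2X; n_R = 3.41 − X; n_N = 2X.
Total moles n_T = 5.41 − X.
y_i = n_i/n_T, p_i = y_i·P. K_p = p_N^2 / (p_Q^2 p_R).
Substituting and setting equal to 0.0891 bar^-1 gives a polynomial in X; the root in (0,1) is X = 0.369.

X = 0.369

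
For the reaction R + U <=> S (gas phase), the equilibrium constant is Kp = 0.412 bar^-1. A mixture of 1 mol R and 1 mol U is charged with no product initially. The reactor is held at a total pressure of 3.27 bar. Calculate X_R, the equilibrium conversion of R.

X = 0.347

Take 1 mol R as basis and let X be its fractional conversion, so ξ = X.
At extent ξ: n_R = 1 − X; n_U = 1 − X; n_S = X.
Summing: n_T = 2 − X.
y_i = n_i/n_T, p_i = y_i·P. Kp = p_S / (p_R p_U).
Equating to 0.412 bar^-1 and solving on 0 < X < 1: X = 0.347.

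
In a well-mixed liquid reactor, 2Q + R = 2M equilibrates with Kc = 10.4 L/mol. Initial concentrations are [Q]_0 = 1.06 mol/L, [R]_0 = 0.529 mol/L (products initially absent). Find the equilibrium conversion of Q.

Let X = conversion of Q; extent ξ = 1.06X/2 mol/L.
Concentrations: [Q] = 1.06 − 1.06X; [R] = 0.529 − 0.53X; [M] = 1.06X.
Kc = [M]^2 / ([Q]^2 [R]).
Setting equal to 10.4 and solving for X on (0,1) gives X = 0.598.

X = 0.598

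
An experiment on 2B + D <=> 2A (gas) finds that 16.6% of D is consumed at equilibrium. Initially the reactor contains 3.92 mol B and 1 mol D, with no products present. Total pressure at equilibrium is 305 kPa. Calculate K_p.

K_p = 0.00016 kPa^-1

Take 1 mol D as basis and let X be its fractional conversion, so ξ = X.
Mole table: n_B = 3.92 − 2X; n_D = 1 − X; n_A = 2X.
n_T = Σnᵢ = 4.92 − X.
At X = 0.166: n_B = 3.59, n_D = 0.834, n_A = 0.332, n_T = 4.75.
p_i = (n_i/n_T)·P. K_p = p_A^2 / (p_B^2 p_D) = 0.00016 kPa^-1.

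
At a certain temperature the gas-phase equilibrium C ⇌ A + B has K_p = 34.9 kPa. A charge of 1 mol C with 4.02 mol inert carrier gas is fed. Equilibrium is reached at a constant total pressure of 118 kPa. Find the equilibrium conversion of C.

Take 1 mol C as basis and let X be its fractional conversion, so ξ = X.
Moles: n_C = 1 − X; n_A = X; n_B = X; n_I = 4.02 (inert).
n_T = Σnᵢ = 5.02 + X.
Mole fractions y_i = n_i/n_T; K_p = p_A p_B / (p_C) with p_i = y_i·P.
Setting this equal to 34.9 kPa and taking the physical root (0 < X < 1) gives X = 0.706.

X = 0.706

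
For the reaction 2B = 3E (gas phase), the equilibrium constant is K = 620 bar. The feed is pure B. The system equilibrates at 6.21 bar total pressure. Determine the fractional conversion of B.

X = 0.875

Basis: 1 mol B initially; let X = conversion of B. Extent ξ = 0.5X.
Mole table: n_B = 1 − X; n_E = 1.5X.
n_T = Σnᵢ = 1 + 0.5X.
y_i = n_i/n_T, p_i = y_i·P. K = p_E^3 / (p_B^2).
Setting this equal to 620 bar and taking the physical root (0 < X < 1) gives X = 0.875.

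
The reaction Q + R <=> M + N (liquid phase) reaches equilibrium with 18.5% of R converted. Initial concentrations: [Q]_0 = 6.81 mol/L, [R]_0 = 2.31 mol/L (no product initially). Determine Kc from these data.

Kc = 0.0152

Let X = conversion of R.
Concentrations: [Q] = 6.81 − 2.31X; [R] = 2.31 − 2.31X; [M] = 2.31X; [N] = 2.31X.
At X = 0.185: [Q] = 6.38, [R] = 1.88, [M] = 0.427, [N] = 0.427.
Kc = [M] [N] / ([Q] [R]) = 0.0152.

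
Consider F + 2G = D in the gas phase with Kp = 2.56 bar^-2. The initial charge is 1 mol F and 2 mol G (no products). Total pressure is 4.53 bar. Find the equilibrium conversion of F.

Take 1 mol F as basis and let X be its fractional conversion, so ξ = X.
At extent ξ: n_F = 1 − X; n_G = 2 − 2X; n_D = X.
Total moles n_T = 3 − 2X.
With p_i = (n_i/n_T)P, Kp = p_D / (p_F p_G^2).
This yields a degree-3 equation in X; solving on (0,1), X = 0.805.

X = 0.805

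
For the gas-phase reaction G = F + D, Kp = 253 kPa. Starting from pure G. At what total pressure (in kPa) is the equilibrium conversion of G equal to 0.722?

Take 1 mol G as basis and let X be its fractional conversion, so ξ = X.
At extent ξ: n_G = 1 − X; n_F = X; n_D = X.
Summing: n_T = 1 + X.
Kp = p_F p_D / (p_G) with p_i = (n_i/n_T)·P.
At X = 0.722: the mole-fraction product g(X) = Π y_i^ν_i = 1.089. Since Kp = g(X)·P^{1}, P = (Kp/g)^(1/1) = (253/1.089)^(1/1) = 232 kPa.

P = 232 kPa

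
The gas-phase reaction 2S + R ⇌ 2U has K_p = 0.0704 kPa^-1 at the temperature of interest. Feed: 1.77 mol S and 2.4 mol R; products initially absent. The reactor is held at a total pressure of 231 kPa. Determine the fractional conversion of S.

Let X = conversion of S (basis 1.77 mol S); extent of reaction ξ = 0.885X.
Moles: n_S = 1.77 − 1.77X; n_R = 2.4 − 0.885X; n_U = 1.77X.
n_T = Σnᵢ = 4.17 − 0.885X.
With p_i = (n_i/n_T)P, K_p = p_U^2 / (p_S^2 p_R).
Substituting and setting equal to 0.0704 kPa^-1 gives a polynomial in X; the root in (0,1) is X = 0.740.

X = 0.740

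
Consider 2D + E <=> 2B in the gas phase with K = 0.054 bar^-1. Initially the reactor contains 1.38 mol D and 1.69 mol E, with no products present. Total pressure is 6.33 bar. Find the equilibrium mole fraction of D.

y_D = 0.339

Basis: 1.38 mol D initially; let X = conversion of D. Extent ξ = 0.69X.
Mole table: n_D = 1.38 − 1.38X; n_E = 1.69 − 0.69X; n_B = 1.38X.
n_T = Σnᵢ = 3.07 − 0.69X.
y_i = n_i/n_T, p_i = y_i·P. K = p_B^2 / (p_D^2 p_E).
Substituting and setting equal to 0.054 bar^-1 gives a polynomial in X; the root in (0,1) is X = 0.296.
Then n_D = 0.971, n_T = 2.87, so y_D = 0.339.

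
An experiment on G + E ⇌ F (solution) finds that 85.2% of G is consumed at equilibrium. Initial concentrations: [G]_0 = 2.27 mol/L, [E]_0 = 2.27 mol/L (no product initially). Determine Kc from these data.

Let X = conversion of G.
Concentrations: [G] = 2.27 − 2.27X; [E] = 2.27 − 2.27X; [F] = 2.27X.
At X = 0.852: [G] = 0.336, [E] = 0.336, [F] = 1.93.
Kc = [F] / ([G] [E]) = 17.1 L/mol.

Kc = 17.1 L/mol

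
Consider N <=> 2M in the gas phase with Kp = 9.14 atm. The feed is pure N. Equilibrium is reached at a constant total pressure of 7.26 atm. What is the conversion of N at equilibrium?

Basis: 1 mol N initially; let X = conversion of N. Extent ξ = X.
Moles: n_N = 1 − X; n_M = 2X.
n_T = Σnᵢ = 1 + X.
y_i = n_i/n_T, p_i = y_i·P. Kp = p_M^2 / (p_N).
Substituting and setting equal to 9.14 atm gives a polynomial in X; the root in (0,1) is X = 0.489.

X = 0.489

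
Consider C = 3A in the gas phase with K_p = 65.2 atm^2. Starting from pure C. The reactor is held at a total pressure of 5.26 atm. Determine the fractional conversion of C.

Take 1 mol C as basis and let X be its fractional conversion, so ξ = X.
Mole table: n_C = 1 − X; n_A = 3X.
Summing: n_T = 1 + 2X.
y_i = n_i/n_T, p_i = y_i·P. K_p = p_A^3 / (p_C).
Setting this equal to 65.2 atm^2 and taking the physical root (0 < X < 1) gives X = 0.557.

X = 0.557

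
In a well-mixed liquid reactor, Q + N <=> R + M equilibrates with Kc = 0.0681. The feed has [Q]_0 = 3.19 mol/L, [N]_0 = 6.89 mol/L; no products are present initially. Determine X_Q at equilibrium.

X = 0.298

Let X = conversion of Q; extent ξ = 3.19·X mol/L.
Concentrations: [Q] = 3.19 − 3.19X; [N] = 6.89 − 3.19X; [R] = 3.19X; [M] = 3.19X.
Kc = [R] [M] / ([Q] [N]).
Solving Kc = 0.0681 for X ∈ (0,1): X = 0.298.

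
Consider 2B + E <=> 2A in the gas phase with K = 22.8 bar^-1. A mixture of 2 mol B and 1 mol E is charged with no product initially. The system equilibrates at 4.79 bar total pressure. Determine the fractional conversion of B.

X = 0.770

Let X = conversion of B (basis 2 mol B); extent of reaction ξ = X.
At extent ξ: n_B = 2 − 2X; n_E = 1 − X; n_A = 2X.
n_T = Σnᵢ = 3 − X.
y_i = n_i/n_T, p_i = y_i·P. K = p_A^2 / (p_B^2 p_E).
This yields a degree-3 equation in X; solving on (0,1), X = 0.770.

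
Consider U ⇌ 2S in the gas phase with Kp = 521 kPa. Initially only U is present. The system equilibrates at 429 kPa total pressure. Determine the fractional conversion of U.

X = 0.483

Basis: 1 mol U initially; let X = conversion of U. Extent ξ = X.
Mole table: n_U = 1 − X; n_S = 2X.
n_T = Σnᵢ = 1 + X.
With p_i = (n_i/n_T)P, Kp = p_S^2 / (p_U).
This yields a degree-2 equation in X; solving on (0,1), X = 0.483.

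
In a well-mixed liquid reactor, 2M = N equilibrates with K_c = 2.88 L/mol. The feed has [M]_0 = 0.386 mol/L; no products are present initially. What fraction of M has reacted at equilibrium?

X = 0.518

Let X = conversion of M; extent ξ = 0.386X/2 mol/L.
Concentrations: [M] = 0.386 − 0.386X; [N] = 0.193X.
K_c = [N] / ([M]^2).
This equals 2.88 at X = 0.518 (the root in 0 < X < 1).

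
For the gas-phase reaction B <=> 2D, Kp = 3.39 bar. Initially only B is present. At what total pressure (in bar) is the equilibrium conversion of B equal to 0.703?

Basis: 1 mol B initially; let X = conversion of B. Extent ξ = X.
At extent ξ: n_B = 1 − X; n_D = 2X.
Total moles n_T = 1 + X.
Kp = p_D^2 / (p_B) with p_i = (n_i/n_T)·P.
At X = 0.703: the mole-fraction product g(X) = Π y_i^ν_i = 3.908. Since Kp = g(X)·P^{1}, P = (Kp/g)^(1/1) = (3.39/3.908)^(1/1) = 0.867 bar.

P = 0.867 bar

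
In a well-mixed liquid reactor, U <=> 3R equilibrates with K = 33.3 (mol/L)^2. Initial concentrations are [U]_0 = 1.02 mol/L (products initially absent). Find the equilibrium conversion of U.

Let X = conversion of U; extent ξ = 1.02·X mol/L.
Concentrations: [U] = 1.02 − 1.02X; [R] = 3.06X.
K = [R]^3 / ([U]).
This equals 33.3 at X = 0.705 (the root in 0 < X < 1).

X = 0.705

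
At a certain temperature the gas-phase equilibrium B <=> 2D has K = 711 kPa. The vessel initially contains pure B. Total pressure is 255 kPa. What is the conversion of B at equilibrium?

X = 0.641

Let X = conversion of B (basis 1 mol B); extent of reaction ξ = X.
Mole table: n_B = 1 − X; n_D = 2X.
n_T = Σnᵢ = 1 + X.
With p_i = (n_i/n_T)P, K = p_D^2 / (p_B).
Equating to 711 kPa and solving on 0 < X < 1: X = 0.641.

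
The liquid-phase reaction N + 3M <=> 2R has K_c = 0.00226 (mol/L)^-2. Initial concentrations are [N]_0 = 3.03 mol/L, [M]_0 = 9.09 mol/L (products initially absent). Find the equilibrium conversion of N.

X = 0.225

Let X = conversion of N; extent ξ = 3.03·X mol/L.
Concentrations: [N] = 3.03 − 3.03X; [M] = 9.09 − 9.09X; [R] = 6.06X.
K_c = [R]^2 / ([N] [M]^3).
This equals 0.00226 at X = 0.225 (the root in 0 < X < 1).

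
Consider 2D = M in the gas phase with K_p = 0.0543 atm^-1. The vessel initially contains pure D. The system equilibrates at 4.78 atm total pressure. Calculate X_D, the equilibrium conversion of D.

Take 1 mol D as basis and let X be its fractional conversion, so ξ = 0.5X.
Moles: n_D = 1 − X; n_M = 0.5X.
Summing: n_T = 1 − 0.5X.
With p_i = (n_i/n_T)P, K_p = p_M / (p_D^2).
Equating to 0.0543 atm^-1 and solving on 0 < X < 1: X = 0.300.

X = 0.300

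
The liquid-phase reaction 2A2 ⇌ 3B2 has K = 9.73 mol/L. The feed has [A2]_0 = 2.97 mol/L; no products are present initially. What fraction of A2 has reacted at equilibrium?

Let X = conversion of A2; extent ξ = 2.97X/2 mol/L.
Concentrations: [A2] = 2.97 − 2.97X; [B2] = 4.46X.
K = [B2]^3 / ([A2]^2).
Solving K = 9.73 for X ∈ (0,1): X = 0.567.

X = 0.567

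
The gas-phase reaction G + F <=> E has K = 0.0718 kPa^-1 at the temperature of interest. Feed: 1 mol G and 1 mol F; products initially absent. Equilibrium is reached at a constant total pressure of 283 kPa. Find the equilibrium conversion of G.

Take 1 mol G as basis and let X be its fractional conversion, so ξ = X.
At extent ξ: n_G = 1 − X; n_F = 1 − X; n_E = X.
Total moles n_T = 2 − X.
Mole fractions y_i = n_i/n_T; K = p_E / (p_G p_F) with p_i = y_i·P.
Substituting and setting equal to 0.0718 kPa^-1 gives a polynomial in X; the root in (0,1) is X = 0.783.

X = 0.783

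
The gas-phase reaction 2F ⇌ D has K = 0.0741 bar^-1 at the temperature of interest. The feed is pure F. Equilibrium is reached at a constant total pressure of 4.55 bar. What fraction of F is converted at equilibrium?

X = 0.347

Take 1 mol F as basis and let X be its fractional conversion, so ξ = 0.5X.
At extent ξ: n_F = 1 − X; n_D = 0.5X.
Summing: n_T = 1 − 0.5X.
With p_i = (n_i/n_T)P, K = p_D / (p_F^2).
Setting this equal to 0.0741 bar^-1 and taking the physical root (0 < X < 1) gives X = 0.347.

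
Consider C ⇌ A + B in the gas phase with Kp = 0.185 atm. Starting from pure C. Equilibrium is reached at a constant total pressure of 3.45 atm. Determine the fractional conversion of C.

Take 1 mol C as basis and let X be its fractional conversion, so ξ = X.
At extent ξ: n_C = 1 − X; n_A = X; n_B = X.
Summing: n_T = 1 + X.
Mole fractions y_i = n_i/n_T; Kp = p_A p_B / (p_C) with p_i = y_i·P.
This yields a degree-2 equation in X; solving on (0,1), X = 0.226.

X = 0.226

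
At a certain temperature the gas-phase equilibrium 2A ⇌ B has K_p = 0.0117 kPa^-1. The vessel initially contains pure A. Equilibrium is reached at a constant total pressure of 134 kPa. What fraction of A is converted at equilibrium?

X = 0.629

Let X = conversion of A (basis 1 mol A); extent of reaction ξ = 0.5X.
At extent ξ: n_A = 1 − X; n_B = 0.5X.
n_T = Σnᵢ = 1 − 0.5X.
Mole fractions y_i = n_i/n_T; K_p = p_B / (p_A^2) with p_i = y_i·P.
Substituting and setting equal to 0.0117 kPa^-1 gives a polynomial in X; the root in (0,1) is X = 0.629.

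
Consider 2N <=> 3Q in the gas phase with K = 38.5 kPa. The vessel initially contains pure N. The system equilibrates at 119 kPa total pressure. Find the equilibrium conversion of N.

Basis: 1 mol N initially; let X = conversion of N. Extent ξ = 0.5X.
Moles: n_N = 1 − X; n_Q = 1.5X.
n_T = Σnᵢ = 1 + 0.5X.
With p_i = (n_i/n_T)P, K = p_Q^3 / (p_N^2).
Substituting and setting equal to 38.5 kPa gives a polynomial in X; the root in (0,1) is X = 0.359.

X = 0.359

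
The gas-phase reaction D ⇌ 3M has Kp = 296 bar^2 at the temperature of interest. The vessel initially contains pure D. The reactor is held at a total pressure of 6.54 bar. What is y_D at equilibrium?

y_D = 0.104

Let X = conversion of D (basis 1 mol D); extent of reaction ξ = X.
Mole table: n_D = 1 − X; n_M = 3X.
n_T = Σnᵢ = 1 + 2X.
y_i = n_i/n_T, p_i = y_i·P. Kp = p_M^3 / (p_D).
Setting this equal to 296 bar^2 and taking the physical root (0 < X < 1) gives X = 0.742.
Then n_D = 0.258, n_T = 2.48, so y_D = 0.104.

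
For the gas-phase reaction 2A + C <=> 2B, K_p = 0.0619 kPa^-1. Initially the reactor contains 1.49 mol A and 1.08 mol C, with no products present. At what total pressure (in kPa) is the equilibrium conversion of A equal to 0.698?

Let X = conversion of A (basis 1.49 mol A); extent of reaction ξ = 0.745X.
At extent ξ: n_A = 1.49 − 1.49X; n_C = 1.08 − 0.745X; n_B = 1.49X.
Summing: n_T = 2.57 − 0.745X.
K_p = p_B^2 / (p_A^2 p_C) with p_i = (n_i/n_T)·P.
At X = 0.698: the mole-fraction product g(X) = Π y_i^ν_i = 19.56. Since K_p = g(X)·P^{-1}, P = (g/K_p)^(1/1) = (19.56/0.0619)^(1/1) = 316 kPa.

P = 316 kPa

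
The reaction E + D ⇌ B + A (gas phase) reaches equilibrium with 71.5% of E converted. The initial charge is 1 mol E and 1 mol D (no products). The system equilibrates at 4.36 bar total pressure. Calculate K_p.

Basis: 1 mol E initially; let X = conversion of E. Extent ξ = X.
Moles: n_E = 1 − X; n_D = 1 − X; n_B = X; n_A = X.
Total moles n_T = 2 (Δν = 0, constant).
At X = 0.715: n_E = 0.285, n_D = 0.285, n_B = 0.715, n_A = 0.715, n_T = 2.
p_i = (n_i/n_T)·P. K_p = p_B p_A / (p_E p_D) = 6.29.

K_p = 6.29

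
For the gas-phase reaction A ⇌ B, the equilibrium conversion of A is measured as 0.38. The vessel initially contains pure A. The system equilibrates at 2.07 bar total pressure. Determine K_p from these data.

Take 1 mol A as basis and let X be its fractional conversion, so ξ = X.
Moles: n_A = 1 − X; n_B = X.
Since Δν = 0, n_T = 1 throughout.
At X = 0.38: n_A = 0.62, n_B = 0.38, n_T = 1.
p_i = (n_i/n_T)·P. K_p = p_B / (p_A) = 0.613.

K_p = 0.613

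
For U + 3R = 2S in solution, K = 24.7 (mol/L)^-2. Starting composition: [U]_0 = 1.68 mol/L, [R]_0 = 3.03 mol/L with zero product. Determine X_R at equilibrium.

Let X = conversion of R; extent ξ = 3.03X/3 mol/L.
Concentrations: [U] = 1.68 − 1.01X; [R] = 3.03 − 3.03X; [S] = 2.02X.
K = [S]^2 / ([U] [R]^3).
Solving K = 24.7 for X ∈ (0,1): X = 0.831.

X = 0.831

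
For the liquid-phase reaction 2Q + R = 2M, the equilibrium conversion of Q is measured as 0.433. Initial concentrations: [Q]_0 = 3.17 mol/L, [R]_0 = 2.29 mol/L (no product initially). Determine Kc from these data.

Let X = conversion of Q.
Concentrations: [Q] = 3.17 − 3.17X; [R] = 2.29 − 1.58X; [M] = 3.17X.
At X = 0.433: [Q] = 1.8, [R] = 1.6, [M] = 1.37.
Kc = [M]^2 / ([Q]^2 [R]) = 0.364 L/mol.

Kc = 0.364 L/mol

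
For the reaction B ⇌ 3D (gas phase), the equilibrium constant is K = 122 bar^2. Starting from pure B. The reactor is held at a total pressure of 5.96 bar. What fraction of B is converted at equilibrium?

X = 0.623

Take 1 mol B as basis and let X be its fractional conversion, so ξ = X.
At extent ξ: n_B = 1 − X; n_D = 3X.
n_T = Σnᵢ = 1 + 2X.
With p_i = (n_i/n_T)P, K = p_D^3 / (p_B).
Substituting and setting equal to 122 bar^2 gives a polynomial in X; the root in (0,1) is X = 0.623.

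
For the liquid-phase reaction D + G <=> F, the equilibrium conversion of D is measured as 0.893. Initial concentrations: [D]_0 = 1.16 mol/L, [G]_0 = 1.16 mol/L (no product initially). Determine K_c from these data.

Let X = conversion of D.
Concentrations: [D] = 1.16 − 1.16X; [G] = 1.16 − 1.16X; [F] = 1.16X.
At X = 0.893: [D] = 0.124, [G] = 0.124, [F] = 1.04.
K_c = [F] / ([D] [G]) = 67.2 L/mol.

K_c = 67.2 L/mol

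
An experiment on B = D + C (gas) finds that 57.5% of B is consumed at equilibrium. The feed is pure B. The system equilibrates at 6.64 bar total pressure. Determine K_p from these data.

K_p = 3.28 bar

Let X = conversion of B (basis 1 mol B); extent of reaction ξ = X.
Moles: n_B = 1 − X; n_D = X; n_C = X.
Total moles n_T = 1 + X.
At X = 0.575: n_B = 0.425, n_D = 0.575, n_C = 0.575, n_T = 1.57.
p_i = (n_i/n_T)·P. K_p = p_D p_C / (p_B) = 3.28 bar.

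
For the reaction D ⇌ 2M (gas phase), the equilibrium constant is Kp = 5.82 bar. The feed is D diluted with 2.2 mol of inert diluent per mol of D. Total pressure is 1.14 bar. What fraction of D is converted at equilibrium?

Basis: 1 mol D initially; let X = conversion of D. Extent ξ = X.
Moles: n_D = 1 − X; n_M = 2X; n_I = 2.2 (inert).
n_T = Σnᵢ = 3.2 + X.
With p_i = (n_i/n_T)P, Kp = p_M^2 / (p_D).
Substituting and setting equal to 5.82 bar gives a polynomial in X; the root in (0,1) is X = 0.858.

X = 0.858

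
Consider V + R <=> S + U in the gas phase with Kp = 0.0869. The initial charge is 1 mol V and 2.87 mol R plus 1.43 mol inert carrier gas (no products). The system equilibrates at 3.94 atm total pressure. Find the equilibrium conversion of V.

X = 0.370

Let X = conversion of V (basis 1 mol V); extent of reaction ξ = X.
Mole table: n_V = 1 − X; n_R = 2.87 − X; n_S = X; n_U = X; n_I = 1.43 (inert).
Total moles n_T = 5.3 (Δν = 0, constant).
y_i = n_i/n_T, p_i = y_i·P. Kp = p_S p_U / (p_V p_R).
Setting this equal to 0.0869 and taking the physical root (0 < X < 1) gives X = 0.370.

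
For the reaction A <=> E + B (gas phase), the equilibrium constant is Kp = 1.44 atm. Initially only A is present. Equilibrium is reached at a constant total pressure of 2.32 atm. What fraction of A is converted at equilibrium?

Take 1 mol A as basis and let X be its fractional conversion, so ξ = X.
Moles: n_A = 1 − X; n_E = X; n_B = X.
Total moles n_T = 1 + X.
Mole fractions y_i = n_i/n_T; Kp = p_E p_B / (p_A) with p_i = y_i·P.
Equating to 1.44 atm and solving on 0 < X < 1: X = 0.619.

X = 0.619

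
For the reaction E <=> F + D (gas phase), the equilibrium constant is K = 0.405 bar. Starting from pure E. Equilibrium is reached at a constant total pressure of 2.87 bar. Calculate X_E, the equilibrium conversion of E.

X = 0.352

Take 1 mol E as basis and let X be its fractional conversion, so ξ = X.
Mole table: n_E = 1 − X; n_F = X; n_D = X.
n_T = Σnᵢ = 1 + X.
With p_i = (n_i/n_T)P, K = p_F p_D / (p_E).
Setting this equal to 0.405 bar and taking the physical root (0 < X < 1) gives X = 0.352.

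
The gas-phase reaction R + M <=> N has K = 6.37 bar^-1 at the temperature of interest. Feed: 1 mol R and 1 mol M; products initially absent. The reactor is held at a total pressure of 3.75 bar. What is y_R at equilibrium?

Let X = conversion of R (basis 1 mol R); extent of reaction ξ = X.
Moles: n_R = 1 − X; n_M = 1 − X; n_N = X.
Total moles n_T = 2 − X.
y_i = n_i/n_T, p_i = y_i·P. K = p_N / (p_R p_M).
Setting this equal to 6.37 bar^-1 and taking the physical root (0 < X < 1) gives X = 0.800.
Then n_R = 0.2, n_T = 1.2, so y_R = 0.167.

y_R = 0.167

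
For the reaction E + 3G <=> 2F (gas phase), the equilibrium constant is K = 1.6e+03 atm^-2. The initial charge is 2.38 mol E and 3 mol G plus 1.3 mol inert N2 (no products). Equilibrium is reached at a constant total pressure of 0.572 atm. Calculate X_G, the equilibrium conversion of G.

Let X = conversion of G (basis 3 mol G); extent of reaction ξ = X.
Species balance: n_E = 2.38 − X; n_G = 3 − 3X; n_F = 2X; n_I = 1.3 (inert).
Summing: n_T = 6.68 − 2X.
y_i = n_i/n_T, p_i = y_i·P. K = p_F^2 / (p_E p_G^3).
Equating to 1.6e+03 atm^-2 and solving on 0 < X < 1: X = 0.851.

X = 0.851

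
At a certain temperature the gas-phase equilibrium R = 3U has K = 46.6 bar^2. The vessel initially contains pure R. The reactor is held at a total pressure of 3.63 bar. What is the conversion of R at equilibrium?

X = 0.628

Let X = conversion of R (basis 1 mol R); extent of reaction ξ = X.
Species balance: n_R = 1 − X; n_U = 3X.
n_T = Σnᵢ = 1 + 2X.
y_i = n_i/n_T, p_i = y_i·P. K = p_U^3 / (p_R).
Substituting and setting equal to 46.6 bar^2 gives a polynomial in X; the root in (0,1) is X = 0.628.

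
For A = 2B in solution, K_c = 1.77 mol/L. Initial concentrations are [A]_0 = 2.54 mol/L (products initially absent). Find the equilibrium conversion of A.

X = 0.339

Let X = conversion of A; extent ξ = 2.54·X mol/L.
Concentrations: [A] = 2.54 − 2.54X; [B] = 5.08X.
K_c = [B]^2 / ([A]).
This equals 1.77 at X = 0.339 (the root in 0 < X < 1).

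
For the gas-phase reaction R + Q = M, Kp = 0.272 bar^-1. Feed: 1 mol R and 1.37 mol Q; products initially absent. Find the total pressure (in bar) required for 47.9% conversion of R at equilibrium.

Let X = conversion of R (basis 1 mol R); extent of reaction ξ = X.
Moles: n_R = 1 − X; n_Q = 1.37 − X; n_M = X.
Summing: n_T = 2.37 − X.
Kp = p_M / (p_R p_Q) with p_i = (n_i/n_T)·P.
At X = 0.479: the mole-fraction product g(X) = Π y_i^ν_i = 1.951. Since Kp = g(X)·P^{-1}, P = (g/Kp)^(1/1) = (1.951/0.272)^(1/1) = 7.17 bar.

P = 7.17 bar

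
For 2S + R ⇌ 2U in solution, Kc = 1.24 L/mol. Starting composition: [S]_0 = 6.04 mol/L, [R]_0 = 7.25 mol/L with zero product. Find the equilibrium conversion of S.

Let X = conversion of S; extent ξ = 6.04X/2 mol/L.
Concentrations: [S] = 6.04 − 6.04X; [R] = 7.25 − 3.02X; [U] = 6.04X.
Kc = [U]^2 / ([S]^2 [R]).
Setting equal to 1.24 and solving for X on (0,1) gives X = 0.715.

X = 0.715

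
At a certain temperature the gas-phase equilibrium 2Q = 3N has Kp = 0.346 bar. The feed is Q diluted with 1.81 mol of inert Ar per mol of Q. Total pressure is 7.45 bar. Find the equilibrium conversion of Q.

X = 0.277

Let X = conversion of Q (basis 1 mol Q); extent of reaction ξ = 0.5X.
Mole table: n_Q = 1 − X; n_N = 1.5X; n_I = 1.81 (inert).
Total moles n_T = 2.81 + 0.5X.
Mole fractions y_i = n_i/n_T; Kp = p_N^3 / (p_Q^2) with p_i = y_i·P.
Substituting and setting equal to 0.346 bar gives a polynomial in X; the root in (0,1) is X = 0.277.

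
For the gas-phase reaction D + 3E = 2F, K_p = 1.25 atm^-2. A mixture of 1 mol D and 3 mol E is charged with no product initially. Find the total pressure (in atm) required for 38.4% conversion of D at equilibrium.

P = 1.13 atm

Take 1 mol D as basis and let X be its fractional conversion, so ξ = X.
Mole table: n_D = 1 − X; n_E = 3 − 3X; n_F = 2X.
n_T = Σnᵢ = 4 − 2X.
K_p = p_F^2 / (p_D p_E^3) with p_i = (n_i/n_T)·P.
At X = 0.384: the mole-fraction product g(X) = Π y_i^ν_i = 1.585. Since K_p = g(X)·P^{-2}, P = (g/K_p)^(1/2) = (1.585/1.25)^(1/2) = 1.13 atm.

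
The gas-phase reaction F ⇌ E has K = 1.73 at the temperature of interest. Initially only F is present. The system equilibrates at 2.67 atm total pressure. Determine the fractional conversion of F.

Basis: 1 mol F initially; let X = conversion of F. Extent ξ = X.
Species balance: n_F = 1 − X; n_E = X.
Total moles n_T = 1 (Δν = 0, constant).
y_i = n_i/n_T, p_i = y_i·P. K = p_E / (p_F).
Setting this equal to 1.73 and taking the physical root (0 < X < 1) gives X = 0.634.

X = 0.634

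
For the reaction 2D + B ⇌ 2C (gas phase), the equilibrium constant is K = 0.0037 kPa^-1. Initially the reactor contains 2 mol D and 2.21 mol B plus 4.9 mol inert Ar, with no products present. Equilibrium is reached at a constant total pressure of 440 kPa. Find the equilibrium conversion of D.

X = 0.369

Let X = conversion of D (basis 2 mol D); extent of reaction ξ = X.
At extent ξ: n_D = 2 − 2X; n_B = 2.21 − X; n_C = 2X; n_I = 4.9 (inert).
Total moles n_T = 9.11 − X.
Mole fractions y_i = n_i/n_T; K = p_C^2 / (p_D^2 p_B) with p_i = y_i·P.
Substituting and setting equal to 0.0037 kPa^-1 gives a polynomial in X; the root in (0,1) is X = 0.369.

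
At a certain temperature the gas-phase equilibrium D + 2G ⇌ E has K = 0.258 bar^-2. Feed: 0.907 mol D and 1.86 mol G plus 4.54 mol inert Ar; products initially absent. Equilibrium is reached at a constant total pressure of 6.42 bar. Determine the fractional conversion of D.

X = 0.291

Basis: 0.907 mol D initially; let X = conversion of D. Extent ξ = 0.907X.
At extent ξ: n_D = 0.907 − 0.907X; n_G = 1.86 − 1.81X; n_E = 0.907X; n_I = 4.54 (inert).
Summing: n_T = 7.31 − 1.81X.
With p_i = (n_i/n_T)P, K = p_E / (p_D p_G^2).
Equating to 0.258 bar^-2 and solving on 0 < X < 1: X = 0.291.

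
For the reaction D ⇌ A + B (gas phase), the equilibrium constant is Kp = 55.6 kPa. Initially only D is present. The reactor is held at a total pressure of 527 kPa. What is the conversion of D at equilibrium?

Basis: 1 mol D initially; let X = conversion of D. Extent ξ = X.
Mole table: n_D = 1 − X; n_A = X; n_B = X.
Total moles n_T = 1 + X.
With p_i = (n_i/n_T)P, Kp = p_A p_B / (p_D).
Setting this equal to 55.6 kPa and taking the physical root (0 < X < 1) gives X = 0.309.

X = 0.309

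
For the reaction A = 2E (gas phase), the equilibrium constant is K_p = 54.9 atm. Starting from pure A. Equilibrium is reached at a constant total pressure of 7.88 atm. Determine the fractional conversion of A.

X = 0.797

Basis: 1 mol A initially; let X = conversion of A. Extent ξ = X.
Mole table: n_A = 1 − X; n_E = 2X.
Total moles n_T = 1 + X.
y_i = n_i/n_T, p_i = y_i·P. K_p = p_E^2 / (p_A).
Setting this equal to 54.9 atm and taking the physical root (0 < X < 1) gives X = 0.797.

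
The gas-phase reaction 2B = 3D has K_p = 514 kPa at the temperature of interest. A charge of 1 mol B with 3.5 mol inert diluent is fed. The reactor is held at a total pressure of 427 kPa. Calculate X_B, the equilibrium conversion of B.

X = 0.624

Basis: 1 mol B initially; let X = conversion of B. Extent ξ = 0.5X.
Species balance: n_B = 1 − X; n_D = 1.5X; n_I = 3.5 (inert).
n_T = Σnᵢ = 4.5 + 0.5X.
With p_i = (n_i/n_T)P, K_p = p_D^3 / (p_B^2).
This yields a degree-3 equation in X; solving on (0,1), X = 0.624.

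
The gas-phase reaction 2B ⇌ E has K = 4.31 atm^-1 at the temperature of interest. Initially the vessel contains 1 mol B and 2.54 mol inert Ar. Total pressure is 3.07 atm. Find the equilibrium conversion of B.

X = 0.708

Let X = conversion of B (basis 1 mol B); extent of reaction ξ = 0.5X.
Mole table: n_B = 1 − X; n_E = 0.5X; n_I = 2.54 (inert).
n_T = Σnᵢ = 3.54 − 0.5X.
y_i = n_i/n_T, p_i = y_i·P. K = p_E / (p_B^2).
This yields a degree-2 equation in X; solving on (0,1), X = 0.708.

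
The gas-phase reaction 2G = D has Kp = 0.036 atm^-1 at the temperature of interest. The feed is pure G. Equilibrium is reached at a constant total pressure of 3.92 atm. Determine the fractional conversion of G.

X = 0.201

Let X = conversion of G (basis 1 mol G); extent of reaction ξ = 0.5X.
Mole table: n_G = 1 − X; n_D = 0.5X.
n_T = Σnᵢ = 1 − 0.5X.
y_i = n_i/n_T, p_i = y_i·P. Kp = p_D / (p_G^2).
Equating to 0.036 atm^-1 and solving on 0 < X < 1: X = 0.201.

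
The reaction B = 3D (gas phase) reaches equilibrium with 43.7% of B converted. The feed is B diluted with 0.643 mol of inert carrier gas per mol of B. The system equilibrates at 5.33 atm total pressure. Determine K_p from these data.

K_p = 17.9 atm^2

Take 1 mol B as basis and let X be its fractional conversion, so ξ = X.
At extent ξ: n_B = 1 − X; n_D = 3X; n_I = 0.643 (inert).
n_T = Σnᵢ = 1.64 + 2X.
At X = 0.437: n_B = 0.563, n_D = 1.31, n_T = 2.52.
p_i = (n_i/n_T)·P. K_p = p_D^3 / (p_B) = 17.9 atm^2.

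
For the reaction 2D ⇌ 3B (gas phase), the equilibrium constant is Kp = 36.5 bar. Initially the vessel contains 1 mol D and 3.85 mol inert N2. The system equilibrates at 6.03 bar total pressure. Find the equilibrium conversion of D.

Let X = conversion of D (basis 1 mol D); extent of reaction ξ = 0.5X.
Species balance: n_D = 1 − X; n_B = 1.5X; n_I = 3.85 (inert).
n_T = Σnᵢ = 4.85 + 0.5X.
Mole fractions y_i = n_i/n_T; Kp = p_B^3 / (p_D^2) with p_i = y_i·P.
Substituting and setting equal to 36.5 bar gives a polynomial in X; the root in (0,1) is X = 0.777.

X = 0.777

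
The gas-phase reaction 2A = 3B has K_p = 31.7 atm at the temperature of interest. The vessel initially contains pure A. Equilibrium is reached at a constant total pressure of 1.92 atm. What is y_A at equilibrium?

Basis: 1 mol A initially; let X = conversion of A. Extent ξ = 0.5X.
Mole table: n_A = 1 − X; n_B = 1.5X.
Summing: n_T = 1 + 0.5X.
y_i = n_i/n_T, p_i = y_i·P. K_p = p_B^3 / (p_A^2).
This yields a degree-3 equation in X; solving on (0,1), X = 0.750.
Then n_A = 0.25, n_T = 1.37, so y_A = 0.182.

y_A = 0.182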